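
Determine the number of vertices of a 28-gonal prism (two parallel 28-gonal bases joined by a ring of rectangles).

A prism on an n-gon has two n-gon bases and n rectangular sides: V = 2·28 = 56, E = 3·28 = 84, F = 28 + 2 = 30.
Check: V − E + F = 56 − 84 + 30 = 2.

56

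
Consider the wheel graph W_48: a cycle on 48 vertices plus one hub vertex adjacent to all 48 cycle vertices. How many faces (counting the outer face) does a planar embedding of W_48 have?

W_48 has V = 48 + 1 = 49 vertices and E = 2·48 = 96 edges.
By Euler's formula F = 2 − V + E = 2 − 49 + 96 = 49.

49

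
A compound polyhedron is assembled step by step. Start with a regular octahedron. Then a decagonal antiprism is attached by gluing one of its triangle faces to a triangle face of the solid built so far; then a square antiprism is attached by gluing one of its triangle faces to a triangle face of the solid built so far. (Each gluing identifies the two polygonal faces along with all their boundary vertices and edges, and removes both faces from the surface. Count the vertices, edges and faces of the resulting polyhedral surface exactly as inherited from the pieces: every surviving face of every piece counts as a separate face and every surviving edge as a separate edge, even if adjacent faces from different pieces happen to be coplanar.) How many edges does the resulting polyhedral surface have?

A regular octahedron: V=6, E=12, F=8.
Attach a decagonal antiprism (V=20, E=40, F=22) along a 3-gon: merge 3 vertices and 3 edges, delete both glued faces → V=23, E=49, F=28.
Attach a square antiprism (V=8, E=16, F=10) along a 3-gon: merge 3 vertices and 3 edges, delete both glued faces → V=28, E=62, F=36.
Check: V − E + F = 28 − 62 + 36 = 2.

62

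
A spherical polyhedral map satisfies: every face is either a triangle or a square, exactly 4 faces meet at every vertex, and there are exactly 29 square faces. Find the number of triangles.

Let x be the number of triangles; then F = 29 + x.
Edge–face incidences: 2E = 4·29 + 3·x = 116 + 3x.
Every vertex has degree 4, so 4V = 2E.
Euler: V − E + F = 2 ⇒ (2E)/4 − E + (29 + x) = 2.
Multiply by 8: 2·(2E) − 4·(2E) + 8·(29 + x) = 16, i.e. 232 + 8x − 2·(116 + 3x) = 16.
Collecting terms: 2x = 16, so x = 8.
Then 2E = 116 + 3·8 = 140, so E = 70, V = 2E/4 = 35, F = 29 + 8 = 37.

8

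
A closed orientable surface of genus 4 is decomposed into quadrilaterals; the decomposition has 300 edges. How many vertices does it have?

144

χ = 2 − 2·4 = -6, and every face is a square so 4F = 2E.
F = 2E/4 = 150. Then V = -6 + E − F = -6 + 300 − 150 = 144.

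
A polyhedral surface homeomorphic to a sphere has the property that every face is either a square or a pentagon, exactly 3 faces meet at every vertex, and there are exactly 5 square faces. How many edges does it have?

Let x be the number of pentagons; then F = 5 + x.
Edge–face incidences: 2E = 4·5 + 5·x = 20 + 5x.
Every vertex has degree 3, so 3V = 2E.
Euler: V − E + F = 2 ⇒ (2E)/3 − E + (5 + x) = 2.
Multiply by 6: 2·(2E) − 3·(2E) + 6·(5 + x) = 12, i.e. 30 + 6x − (20 + 5x) = 12.
Collecting terms: x + 10 = 12, so x = 2.
Then 2E = 20 + 5·2 = 30, so E = 15, V = 2E/3 = 10, F = 5 + 2 = 7.

15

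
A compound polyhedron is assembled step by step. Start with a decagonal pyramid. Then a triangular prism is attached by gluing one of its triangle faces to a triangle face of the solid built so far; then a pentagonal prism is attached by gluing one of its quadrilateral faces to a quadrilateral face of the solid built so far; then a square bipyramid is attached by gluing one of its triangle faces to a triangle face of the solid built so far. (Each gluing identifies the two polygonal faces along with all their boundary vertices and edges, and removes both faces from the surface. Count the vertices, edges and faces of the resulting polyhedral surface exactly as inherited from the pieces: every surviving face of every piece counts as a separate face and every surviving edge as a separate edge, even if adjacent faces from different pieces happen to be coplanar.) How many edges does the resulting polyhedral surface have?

A decagonal pyramid: V=11, E=20, F=11.
Attach a triangular prism (V=6, E=9, F=5) along a 3-gon: merge 3 vertices and 3 edges, delete both glued faces → V=14, E=26, F=14.
Attach a pentagonal prism (V=10, E=15, F=7) along a 4-gon: merge 4 vertices and 4 edges, delete both glued faces → V=20, E=37, F=19.
Attach a square bipyramid (V=6, E=12, F=8) along a 3-gon: merge 3 vertices and 3 edges, delete both glued faces → V=23, E=46, F=25.
Check: V − E + F = 23 − 46 + 25 = 2.

46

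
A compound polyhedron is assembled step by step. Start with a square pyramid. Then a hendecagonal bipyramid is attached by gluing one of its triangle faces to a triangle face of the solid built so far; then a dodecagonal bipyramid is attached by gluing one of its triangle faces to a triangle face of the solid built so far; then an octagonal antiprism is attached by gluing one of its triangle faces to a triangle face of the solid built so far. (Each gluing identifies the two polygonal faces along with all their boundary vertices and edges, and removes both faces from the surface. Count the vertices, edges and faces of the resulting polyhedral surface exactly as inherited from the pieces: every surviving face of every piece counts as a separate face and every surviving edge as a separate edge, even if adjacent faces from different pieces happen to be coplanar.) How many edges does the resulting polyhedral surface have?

A square pyramid: V=5, E=8, F=5.
Attach a hendecagonal bipyramid (V=13, E=33, F=22) along a 3-gon: merge 3 vertices and 3 edges, delete both glued faces → V=15, E=38, F=25.
Attach a dodecagonal bipyramid (V=14, E=36, F=24) along a 3-gon: merge 3 vertices and 3 edges, delete both glued faces → V=26, E=71, F=47.
Attach an octagonal antiprism (V=16, E=32, F=18) along a 3-gon: merge 3 vertices and 3 edges, delete both glued faces → V=39, E=100, F=63.
Check: V − E + F = 39 − 100 + 63 = 2.

100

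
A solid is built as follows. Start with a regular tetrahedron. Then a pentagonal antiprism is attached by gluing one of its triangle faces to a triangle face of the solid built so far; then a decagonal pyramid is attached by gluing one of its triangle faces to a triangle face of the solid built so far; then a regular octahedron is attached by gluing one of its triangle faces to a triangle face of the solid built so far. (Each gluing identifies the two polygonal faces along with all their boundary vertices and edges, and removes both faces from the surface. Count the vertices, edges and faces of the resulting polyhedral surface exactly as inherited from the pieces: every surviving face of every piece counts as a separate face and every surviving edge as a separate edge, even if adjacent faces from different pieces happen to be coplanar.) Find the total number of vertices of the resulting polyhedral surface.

22

A regular tetrahedron: V=4, E=6, F=4.
Attach a pentagonal antiprism (V=10, E=20, F=12) along a 3-gon: merge 3 vertices and 3 edges, delete both glued faces → V=11, E=23, F=14.
Attach a decagonal pyramid (V=11, E=20, F=11) along a 3-gon: merge 3 vertices and 3 edges, delete both glued faces → V=19, E=40, F=23.
Attach a regular octahedron (V=6, E=12, F=8) along a 3-gon: merge 3 vertices and 3 edges, delete both glued faces → V=22, E=49, F=29.
Check: V − E + F = 22 − 49 + 29 = 2.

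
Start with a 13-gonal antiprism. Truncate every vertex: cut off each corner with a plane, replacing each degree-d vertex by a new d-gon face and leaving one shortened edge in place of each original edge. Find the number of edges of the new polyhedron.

156

The base solid has V = 26, E = 52, F = 28.
Truncation replaces each original edge-end by a new vertex, so V′ = 2E = 104.
Each original edge survives, and each old vertex of degree d contributes d new edges; summing degrees gives Σd = 2E, so E′ = E + 2E = 3E = 156.
Each original face survives and each original vertex becomes one new face: F′ = F + V = 54.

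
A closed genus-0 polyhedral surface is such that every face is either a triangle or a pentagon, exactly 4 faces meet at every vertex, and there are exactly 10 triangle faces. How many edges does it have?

20

Let x be the number of pentagons; then F = 10 + x.
Edge–face incidences: 2E = 3·10 + 5·x = 30 + 5x.
Every vertex has degree 4, so 4V = 2E.
Euler: V − E + F = 2 ⇒ (2E)/4 − E + (10 + x) = 2.
Multiply by 8: 2·(2E) − 4·(2E) + 8·(10 + x) = 16, i.e. 80 + 8x − 2·(30 + 5x) = 16.
Collecting terms: −2x + 20 = 16, so −2x = −4, so x = 2.
Then 2E = 30 + 5·2 = 40, so E = 20, V = 2E/4 = 10, F = 10 + 2 = 12.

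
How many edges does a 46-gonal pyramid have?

A pyramid on an n-gon base has one n-gon and n triangles: V = 46 + 1 = 47, E = 2·46 = 92, F = 46 + 1 = 47.
Check: V − E + F = 47 − 92 + 47 = 2.

92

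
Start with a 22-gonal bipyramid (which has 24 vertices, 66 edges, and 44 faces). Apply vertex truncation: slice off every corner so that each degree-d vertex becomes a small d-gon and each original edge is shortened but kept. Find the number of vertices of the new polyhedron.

Truncation replaces each original edge-end by a new vertex, so V′ = 2E = 132.
Each original edge survives, and each old vertex of degree d contributes d new edges; summing degrees gives Σd = 2E, so E′ = E + 2E = 3E = 198.
Each original face survives and each original vertex becomes one new face: F′ = F + V = 68.

132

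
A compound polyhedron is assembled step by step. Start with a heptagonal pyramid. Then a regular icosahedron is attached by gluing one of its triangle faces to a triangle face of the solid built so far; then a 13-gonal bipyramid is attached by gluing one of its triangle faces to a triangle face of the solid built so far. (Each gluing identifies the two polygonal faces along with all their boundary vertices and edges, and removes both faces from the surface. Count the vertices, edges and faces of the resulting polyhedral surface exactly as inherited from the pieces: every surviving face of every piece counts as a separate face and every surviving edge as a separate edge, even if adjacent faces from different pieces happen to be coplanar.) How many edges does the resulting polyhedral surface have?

A heptagonal pyramid: V=8, E=14, F=8.
Attach a regular icosahedron (V=12, E=30, F=20) along a 3-gon: merge 3 vertices and 3 edges, delete both glued faces → V=17, E=41, F=26.
Attach a 13-gonal bipyramid (V=15, E=39, F=26) along a 3-gon: merge 3 vertices and 3 edges, delete both glued faces → V=29, E=77, F=50.
Check: V − E + F = 29 − 77 + 50 = 2.

77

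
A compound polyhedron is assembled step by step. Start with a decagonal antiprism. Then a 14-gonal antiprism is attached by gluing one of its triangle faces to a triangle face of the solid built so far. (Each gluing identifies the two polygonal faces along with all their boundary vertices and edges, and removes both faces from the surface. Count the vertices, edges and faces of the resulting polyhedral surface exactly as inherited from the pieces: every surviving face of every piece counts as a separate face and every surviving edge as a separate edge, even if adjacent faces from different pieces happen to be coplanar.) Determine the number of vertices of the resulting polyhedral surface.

45

A decagonal antiprism: V=20, E=40, F=22.
Attach a 14-gonal antiprism (V=28, E=56, F=30) along a 3-gon: merge 3 vertices and 3 edges, delete both glued faces → V=45, E=93, F=50.
Check: V − E + F = 45 − 93 + 50 = 2.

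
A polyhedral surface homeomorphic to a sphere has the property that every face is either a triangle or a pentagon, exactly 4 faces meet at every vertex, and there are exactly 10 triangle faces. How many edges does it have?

20

Let x be the number of pentagons; then F = 10 + x.
Edge–face incidences: 2E = 3·10 + 5·x = 30 + 5x.
Every vertex has degree 4, so 4V = 2E.
Euler: V − E + F = 2 ⇒ (2E)/4 − E + (10 + x) = 2.
Multiply by 8: 2·(2E) − 4·(2E) + 8·(10 + x) = 16, i.e. 80 + 8x − 2·(30 + 5x) = 16.
Collecting terms: −2x + 20 = 16, so −2x = −4, so x = 2.
Then 2E = 30 + 5·2 = 40, so E = 20, V = 2E/4 = 10, F = 10 + 2 = 12.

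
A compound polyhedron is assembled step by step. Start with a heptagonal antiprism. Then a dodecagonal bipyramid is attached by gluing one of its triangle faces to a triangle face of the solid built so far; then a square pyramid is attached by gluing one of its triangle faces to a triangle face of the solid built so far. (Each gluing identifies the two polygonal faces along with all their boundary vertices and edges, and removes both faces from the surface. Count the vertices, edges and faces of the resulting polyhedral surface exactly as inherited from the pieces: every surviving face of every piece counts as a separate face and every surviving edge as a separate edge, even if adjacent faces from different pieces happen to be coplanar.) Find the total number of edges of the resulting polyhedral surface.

66

A heptagonal antiprism: V=14, E=28, F=16.
Attach a dodecagonal bipyramid (V=14, E=36, F=24) along a 3-gon: merge 3 vertices and 3 edges, delete both glued faces → V=25, E=61, F=38.
Attach a square pyramid (V=5, E=8, F=5) along a 3-gon: merge 3 vertices and 3 edges, delete both glued faces → V=27, E=66, F=41.
Check: V − E + F = 27 − 66 + 41 = 2.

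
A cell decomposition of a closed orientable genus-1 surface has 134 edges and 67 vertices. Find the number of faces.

For a closed orientable surface of genus 1, χ = 2 − 2·1 = 0.
F = 0 − V + E = 0 − 67 + 134 = 67.

67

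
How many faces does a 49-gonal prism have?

A prism on an n-gon has two n-gon bases and n rectangular sides: V = 2·49 = 98, E = 3·49 = 147, F = 49 + 2 = 51.
Check: V − E + F = 98 − 147 + 51 = 2.

51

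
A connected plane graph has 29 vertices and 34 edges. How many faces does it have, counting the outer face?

Euler's formula for a connected plane graph: V − E + F = 2, so F = 2 − 29 + 34 = 7.

7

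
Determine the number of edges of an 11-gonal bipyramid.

33

A bipyramid over an n-gon has 2n triangular faces and n + 2 vertices: V = 11 + 2 = 13, E = 3·11 = 33, F = 2·11 = 22.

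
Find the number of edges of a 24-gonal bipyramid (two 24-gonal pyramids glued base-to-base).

72

A bipyramid over an n-gon has 2n triangular faces and n + 2 vertices: V = 24 + 2 = 26, E = 3·24 = 72, F = 2·24 = 48.
Check: V − E + F = 26 − 72 + 48 = 2.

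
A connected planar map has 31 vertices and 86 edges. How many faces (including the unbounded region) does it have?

Euler's formula for a connected plane graph: V − E + F = 2, so F = 2 − 31 + 86 = 57.

57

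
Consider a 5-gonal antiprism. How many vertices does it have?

10

An antiprism on an n-gon has two n-gon caps and 2n triangles: V = 2·5 = 10, E = 4·5 = 20, F = 2·5 + 2 = 12.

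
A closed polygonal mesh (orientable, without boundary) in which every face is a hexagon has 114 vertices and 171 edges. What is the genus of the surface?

1

Every face is a hexagon and each edge borders two faces, so 6F = 2·171, giving F = 57.
χ = V − E + F = 114 − 171 + 57 = 0.
For a closed orientable surface χ = 2 − 2g, so g = (2 − (0))/2 = 1.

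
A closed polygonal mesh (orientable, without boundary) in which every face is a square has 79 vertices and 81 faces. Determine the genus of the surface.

Every face is a square, so 2E = 4·81 = 324, giving E = 162.
χ = V − E + F = 79 − 162 + 81 = -2.
For a closed orientable surface χ = 2 − 2g, so g = (2 − (-2))/2 = 2.

2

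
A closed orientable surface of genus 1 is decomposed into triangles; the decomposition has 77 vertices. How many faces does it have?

χ = 2 − 2·1 = 0, and every face is a triangle so 3F = 2E.
V − E + F = 0 with E = 3F/2 gives 77 − (3/2 − 1)·F = 0, so F = 154 and E = 231.

154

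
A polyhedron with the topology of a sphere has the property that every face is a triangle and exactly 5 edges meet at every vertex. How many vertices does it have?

Each face has 3 edges and each edge borders two faces, so 2E = 3F.
Each vertex has degree 5, so 5V = 2E and hence V = 3F/5.
Euler: V − E + F = 2 ⇒ (3F/5) − (3F/2) + F = 2.
Multiply by 10: (6 − 15 + 10)F = 20, i.e. 1F = 20.
So F = 20, E = 3·20/2 = 30, V = 3·20/5 = 12.

12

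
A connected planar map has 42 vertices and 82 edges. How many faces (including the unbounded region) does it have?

42

Euler's formula for a connected plane graph: V − E + F = 2, so F = 2 − 42 + 82 = 42.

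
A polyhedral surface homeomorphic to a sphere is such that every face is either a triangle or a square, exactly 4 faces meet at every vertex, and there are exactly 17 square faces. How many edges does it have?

46

Let x be the number of triangles; then F = 17 + x.
Edge–face incidences: 2E = 4·17 + 3·x = 68 + 3x.
Every vertex has degree 4, so 4V = 2E.
Euler: V − E + F = 2 ⇒ (2E)/4 − E + (17 + x) = 2.
Multiply by 8: 2·(2E) − 4·(2E) + 8·(17 + x) = 16, i.e. 136 + 8x − 2·(68 + 3x) = 16.
Collecting terms: 2x = 16, so x = 8.
Then 2E = 68 + 3·8 = 92, so E = 46, V = 2E/4 = 23, F = 17 + 8 = 25.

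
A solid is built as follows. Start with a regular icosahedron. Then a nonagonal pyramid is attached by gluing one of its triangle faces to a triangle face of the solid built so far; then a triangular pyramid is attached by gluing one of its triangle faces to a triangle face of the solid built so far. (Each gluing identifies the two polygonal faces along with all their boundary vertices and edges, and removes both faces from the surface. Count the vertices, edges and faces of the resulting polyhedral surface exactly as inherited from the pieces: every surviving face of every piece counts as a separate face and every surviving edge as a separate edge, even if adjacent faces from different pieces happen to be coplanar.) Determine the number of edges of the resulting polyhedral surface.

48

A regular icosahedron: V=12, E=30, F=20.
Attach a nonagonal pyramid (V=10, E=18, F=10) along a 3-gon: merge 3 vertices and 3 edges, delete both glued faces → V=19, E=45, F=28.
Attach a triangular pyramid (V=4, E=6, F=4) along a 3-gon: merge 3 vertices and 3 edges, delete both glued faces → V=20, E=48, F=30.
Check: V − E + F = 20 − 48 + 30 = 2.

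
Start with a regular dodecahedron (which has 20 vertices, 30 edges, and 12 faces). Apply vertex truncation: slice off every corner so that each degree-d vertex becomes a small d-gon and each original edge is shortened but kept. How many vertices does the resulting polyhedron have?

60

Truncation replaces each original edge-end by a new vertex, so V′ = 2E = 60.
Each original edge survives, and each old vertex of degree d contributes d new edges; summing degrees gives Σd = 2E, so E′ = E + 2E = 3E = 90.
Each original face survives and each original vertex becomes one new face: F′ = F + V = 32.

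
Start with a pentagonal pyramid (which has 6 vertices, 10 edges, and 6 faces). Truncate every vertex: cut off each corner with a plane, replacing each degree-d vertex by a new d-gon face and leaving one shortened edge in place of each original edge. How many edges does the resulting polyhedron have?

Truncation replaces each original edge-end by a new vertex, so V′ = 2E = 20.
Each original edge survives, and each old vertex of degree d contributes d new edges; summing degrees gives Σd = 2E, so E′ = E + 2E = 3E = 30.
Each original face survives and each original vertex becomes one new face: F′ = F + V = 12.

30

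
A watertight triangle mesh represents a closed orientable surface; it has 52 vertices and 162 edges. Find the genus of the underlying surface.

2

Every face is a triangle and each edge borders two faces, so 3F = 2·162, giving F = 108.
χ = V − E + F = 52 − 162 + 108 = -2.
For a closed orientable surface χ = 2 − 2g, so g = (2 − (-2))/2 = 2.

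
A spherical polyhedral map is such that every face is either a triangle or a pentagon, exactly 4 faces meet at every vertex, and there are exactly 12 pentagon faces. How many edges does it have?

Let x be the number of triangles; then F = 12 + x.
Edge–face incidences: 2E = 5·12 + 3·x = 60 + 3x.
Every vertex has degree 4, so 4V = 2E.
Euler: V − E + F = 2 ⇒ (2E)/4 − E + (12 + x) = 2.
Multiply by 8: 2·(2E) − 4·(2E) + 8·(12 + x) = 16, i.e. 96 + 8x − 2·(60 + 3x) = 16.
Collecting terms: 2x − 24 = 16, so 2x = 40, so x = 20.
Then 2E = 60 + 3·20 = 120, so E = 60, V = 2E/4 = 30, F = 12 + 20 = 32.

60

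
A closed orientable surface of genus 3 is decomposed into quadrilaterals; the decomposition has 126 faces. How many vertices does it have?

χ = 2 − 2·3 = -4, and every face is a square so 4F = 2E.
E = 4·126/2 = 252. Then V = -4 + E − F = -4 + 252 − 126 = 122.

122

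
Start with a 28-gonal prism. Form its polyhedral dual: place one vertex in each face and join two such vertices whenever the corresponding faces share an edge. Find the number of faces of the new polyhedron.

56

The base solid has V = 56, E = 84, F = 30.
The dual swaps V and F and preserves E: V′ = F = 30, E′ = E = 84, F′ = V = 56.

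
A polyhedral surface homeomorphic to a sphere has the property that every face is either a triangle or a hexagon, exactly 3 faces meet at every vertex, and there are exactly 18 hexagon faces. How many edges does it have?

60

Let x be the number of triangles; then F = 18 + x.
Edge–face incidences: 2E = 6·18 + 3·x = 108 + 3x.
Every vertex has degree 3, so 3V = 2E.
Euler: V − E + F = 2 ⇒ (2E)/3 − E + (18 + x) = 2.
Multiply by 6: 2·(2E) − 3·(2E) + 6·(18 + x) = 12, i.e. 108 + 6x − (108 + 3x) = 12.
Collecting terms: 3x = 12, so x = 4.
Then 2E = 108 + 3·4 = 120, so E = 60, V = 2E/3 = 40, F = 18 + 4 = 22.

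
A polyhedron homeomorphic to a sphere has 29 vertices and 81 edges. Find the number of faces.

54

Here V − E + F = 2.
F = 2 − V + E = 2 − 29 + 81 = 54.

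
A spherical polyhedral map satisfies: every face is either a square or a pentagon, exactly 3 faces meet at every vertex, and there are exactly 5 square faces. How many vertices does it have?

10

Let x be the number of pentagons; then F = 5 + x.
Edge–face incidences: 2E = 4·5 + 5·x = 20 + 5x.
Every vertex has degree 3, so 3V = 2E.
Euler: V − E + F = 2 ⇒ (2E)/3 − E + (5 + x) = 2.
Multiply by 6: 2·(2E) − 3·(2E) + 6·(5 + x) = 12, i.e. 30 + 6x − (20 + 5x) = 12.
Collecting terms: x + 10 = 12, so x = 2.
Then 2E = 20 + 5·2 = 30, so E = 15, V = 2E/3 = 10, F = 5 + 2 = 7.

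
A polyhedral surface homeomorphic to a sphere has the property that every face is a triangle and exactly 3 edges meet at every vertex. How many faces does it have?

4

Each face has 3 edges and each edge borders two faces, so 2E = 3F.
Each vertex has degree 3, so 3V = 2E and hence V = 3F/3.
Euler: V − E + F = 2 ⇒ (3F/3) − (3F/2) + F = 2.
Multiply by 6: (6 − 9 + 6)F = 12, i.e. 3F = 12.
So F = 4, E = 3·4/2 = 6, V = 3·4/3 = 4.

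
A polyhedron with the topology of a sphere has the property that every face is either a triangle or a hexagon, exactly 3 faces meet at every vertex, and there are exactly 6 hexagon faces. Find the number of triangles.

Let x be the number of triangles; then F = 6 + x.
Edge–face incidences: 2E = 6·6 + 3·x = 36 + 3x.
Every vertex has degree 3, so 3V = 2E.
Euler: V − E + F = 2 ⇒ (2E)/3 − E + (6 + x) = 2.
Multiply by 6: 2·(2E) − 3·(2E) + 6·(6 + x) = 12, i.e. 36 + 6x − (36 + 3x) = 12.
Collecting terms: 3x = 12, so x = 4.
Then 2E = 36 + 3·4 = 48, so E = 24, V = 2E/3 = 16, F = 6 + 4 = 10.

4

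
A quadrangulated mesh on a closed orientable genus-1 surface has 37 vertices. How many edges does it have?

χ = 2 − 2·1 = 0, and every face is a square so 4F = 2E.
V − E + F = 0 with E = 4F/2 gives 37 − (4/2 − 1)·F = 0, so F = 37 and E = 74.

74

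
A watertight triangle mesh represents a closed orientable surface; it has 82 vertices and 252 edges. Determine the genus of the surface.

2

Every face is a triangle and each edge borders two faces, so 3F = 2·252, giving F = 168.
χ = V − E + F = 82 − 252 + 168 = -2.
For a closed orientable surface χ = 2 − 2g, so g = (2 − (-2))/2 = 2.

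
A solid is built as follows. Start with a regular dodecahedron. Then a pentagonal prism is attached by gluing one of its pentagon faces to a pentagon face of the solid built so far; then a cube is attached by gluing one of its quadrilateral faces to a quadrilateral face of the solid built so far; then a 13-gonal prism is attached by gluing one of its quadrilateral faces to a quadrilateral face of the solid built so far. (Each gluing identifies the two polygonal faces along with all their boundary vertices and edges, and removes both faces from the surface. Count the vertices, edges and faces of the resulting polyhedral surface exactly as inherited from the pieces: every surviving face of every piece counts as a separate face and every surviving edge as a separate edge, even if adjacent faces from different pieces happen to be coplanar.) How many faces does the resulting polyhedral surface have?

34

A regular dodecahedron: V=20, E=30, F=12.
Attach a pentagonal prism (V=10, E=15, F=7) along a 5-gon: merge 5 vertices and 5 edges, delete both glued faces → V=25, E=40, F=17.
Attach a cube (V=8, E=12, F=6) along a 4-gon: merge 4 vertices and 4 edges, delete both glued faces → V=29, E=48, F=21.
Attach a 13-gonal prism (V=26, E=39, F=15) along a 4-gon: merge 4 vertices and 4 edges, delete both glued faces → V=51, E=83, F=34.
Check: V − E + F = 51 − 83 + 34 = 2.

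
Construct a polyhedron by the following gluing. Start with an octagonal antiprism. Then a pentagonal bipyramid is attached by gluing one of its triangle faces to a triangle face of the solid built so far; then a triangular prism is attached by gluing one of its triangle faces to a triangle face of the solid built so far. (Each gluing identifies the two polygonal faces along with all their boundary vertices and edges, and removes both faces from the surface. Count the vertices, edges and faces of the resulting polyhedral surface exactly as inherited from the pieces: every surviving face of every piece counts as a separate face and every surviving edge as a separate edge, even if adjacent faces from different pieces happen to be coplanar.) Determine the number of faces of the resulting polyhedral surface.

An octagonal antiprism: V=16, E=32, F=18.
Attach a pentagonal bipyramid (V=7, E=15, F=10) along a 3-gon: merge 3 vertices and 3 edges, delete both glued faces → V=20, E=44, F=26.
Attach a triangular prism (V=6, E=9, F=5) along a 3-gon: merge 3 vertices and 3 edges, delete both glued faces → V=23, E=50, F=29.
Check: V − E + F = 23 − 50 + 29 = 2.

29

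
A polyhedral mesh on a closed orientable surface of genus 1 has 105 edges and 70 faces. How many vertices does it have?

35

For a closed orientable surface of genus 1, χ = 2 − 2·1 = 0.
V = 0 + E − F = 0 + 105 − 70 = 35.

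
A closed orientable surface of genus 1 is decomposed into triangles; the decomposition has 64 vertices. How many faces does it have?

128

χ = 2 − 2·1 = 0, and every face is a triangle so 3F = 2E.
V − E + F = 0 with E = 3F/2 gives 64 − (3/2 − 1)·F = 0, so F = 128 and E = 192.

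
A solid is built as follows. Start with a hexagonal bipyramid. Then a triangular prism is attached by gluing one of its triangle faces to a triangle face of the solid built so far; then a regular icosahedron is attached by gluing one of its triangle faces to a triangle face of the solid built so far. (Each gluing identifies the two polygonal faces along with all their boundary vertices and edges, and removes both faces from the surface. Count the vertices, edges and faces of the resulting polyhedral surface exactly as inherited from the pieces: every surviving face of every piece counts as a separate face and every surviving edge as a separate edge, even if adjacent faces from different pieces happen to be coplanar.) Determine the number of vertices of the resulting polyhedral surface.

A hexagonal bipyramid: V=8, E=18, F=12.
Attach a triangular prism (V=6, E=9, F=5) along a 3-gon: merge 3 vertices and 3 edges, delete both glued faces → V=11, E=24, F=15.
Attach a regular icosahedron (V=12, E=30, F=20) along a 3-gon: merge 3 vertices and 3 edges, delete both glued faces → V=20, E=51, F=33.
Check: V − E + F = 20 − 51 + 33 = 2.

20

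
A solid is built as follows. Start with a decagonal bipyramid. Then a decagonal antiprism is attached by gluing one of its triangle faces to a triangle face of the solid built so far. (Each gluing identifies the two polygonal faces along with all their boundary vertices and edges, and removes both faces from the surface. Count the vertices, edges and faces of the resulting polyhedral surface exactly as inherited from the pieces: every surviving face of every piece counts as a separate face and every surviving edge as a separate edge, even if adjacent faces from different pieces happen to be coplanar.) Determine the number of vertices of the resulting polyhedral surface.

29

A decagonal bipyramid: V=12, E=30, F=20.
Attach a decagonal antiprism (V=20, E=40, F=22) along a 3-gon: merge 3 vertices and 3 edges, delete both glued faces → V=29, E=67, F=40.
Check: V − E + F = 29 − 67 + 40 = 2.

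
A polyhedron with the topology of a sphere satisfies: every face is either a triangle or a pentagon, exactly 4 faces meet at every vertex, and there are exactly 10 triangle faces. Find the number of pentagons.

Let x be the number of pentagons; then F = 10 + x.
Edge–face incidences: 2E = 3·10 + 5·x = 30 + 5x.
Every vertex has degree 4, so 4V = 2E.
Euler: V − E + F = 2 ⇒ (2E)/4 − E + (10 + x) = 2.
Multiply by 8: 2·(2E) − 4·(2E) + 8·(10 + x) = 16, i.e. 80 + 8x − 2·(30 + 5x) = 16.
Collecting terms: −2x + 20 = 16, so −2x = −4, so x = 2.
Then 2E = 30 + 5·2 = 40, so E = 20, V = 2E/4 = 10, F = 10 + 2 = 12.

2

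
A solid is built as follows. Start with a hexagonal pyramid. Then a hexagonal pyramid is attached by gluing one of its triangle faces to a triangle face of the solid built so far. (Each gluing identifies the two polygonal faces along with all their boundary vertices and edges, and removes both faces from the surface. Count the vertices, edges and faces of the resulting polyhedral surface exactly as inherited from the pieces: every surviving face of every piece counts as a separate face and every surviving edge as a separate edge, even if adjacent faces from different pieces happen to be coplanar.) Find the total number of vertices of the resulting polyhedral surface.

11

A hexagonal pyramid: V=7, E=12, F=7.
Attach a hexagonal pyramid (V=7, E=12, F=7) along a 3-gon: merge 3 vertices and 3 edges, delete both glued faces → V=11, E=21, F=12.
Check: V − E + F = 11 − 21 + 12 = 2.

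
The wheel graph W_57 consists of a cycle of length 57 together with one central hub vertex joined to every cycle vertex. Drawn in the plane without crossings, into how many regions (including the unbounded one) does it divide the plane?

W_57 has V = 57 + 1 = 58 vertices and E = 2·57 = 114 edges.
By Euler's formula F = 2 − V + E = 2 − 58 + 114 = 58.

58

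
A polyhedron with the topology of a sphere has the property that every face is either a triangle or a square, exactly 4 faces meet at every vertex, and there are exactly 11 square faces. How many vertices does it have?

Let x be the number of triangles; then F = 11 + x.
Edge–face incidences: 2E = 4·11 + 3·x = 44 + 3x.
Every vertex has degree 4, so 4V = 2E.
Euler: V − E + F = 2 ⇒ (2E)/4 − E + (11 + x) = 2.
Multiply by 8: 2·(2E) − 4·(2E) + 8·(11 + x) = 16, i.e. 88 + 8x − 2·(44 + 3x) = 16.
Collecting terms: 2x = 16, so x = 8.
Then 2E = 44 + 3·8 = 68, so E = 34, V = 2E/4 = 17, F = 11 + 8 = 19.

17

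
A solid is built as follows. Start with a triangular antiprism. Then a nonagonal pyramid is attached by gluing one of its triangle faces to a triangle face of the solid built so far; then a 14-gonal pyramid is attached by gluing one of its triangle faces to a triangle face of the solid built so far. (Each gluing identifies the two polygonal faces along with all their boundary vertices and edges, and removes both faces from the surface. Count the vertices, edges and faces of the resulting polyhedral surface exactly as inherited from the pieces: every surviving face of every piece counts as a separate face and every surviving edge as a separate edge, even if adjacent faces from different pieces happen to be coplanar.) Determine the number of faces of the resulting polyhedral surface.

29

A triangular antiprism: V=6, E=12, F=8.
Attach a nonagonal pyramid (V=10, E=18, F=10) along a 3-gon: merge 3 vertices and 3 edges, delete both glued faces → V=13, E=27, F=16.
Attach a 14-gonal pyramid (V=15, E=28, F=15) along a 3-gon: merge 3 vertices and 3 edges, delete both glued faces → V=25, E=52, F=29.
Check: V − E + F = 25 − 52 + 29 = 2.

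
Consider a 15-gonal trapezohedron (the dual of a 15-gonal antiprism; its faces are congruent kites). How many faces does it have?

The n-trapezohedron (dual of the n-antiprism) has V = 2·15 + 2 = 32, E = 4·15 = 60, F = 2·15 = 30.

30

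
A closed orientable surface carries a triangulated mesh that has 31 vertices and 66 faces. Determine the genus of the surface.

2

Every face is a triangle, so 2E = 3·66 = 198, giving E = 99.
χ = V − E + F = 31 − 99 + 66 = -2.
For a closed orientable surface χ = 2 − 2g, so g = (2 − (-2))/2 = 2.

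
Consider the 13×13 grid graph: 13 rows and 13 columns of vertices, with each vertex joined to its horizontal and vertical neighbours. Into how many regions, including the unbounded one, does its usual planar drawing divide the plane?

The grid has V = 13·13 = 169 vertices and E = 13·12 + 13·12 = 312 edges.
F = 2 − V + E = 2 − 169 + 312 = 145.

145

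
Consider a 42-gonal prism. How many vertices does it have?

84

A prism on an n-gon has two n-gon bases and n rectangular sides: V = 2·42 = 84, E = 3·42 = 126, F = 42 + 2 = 44.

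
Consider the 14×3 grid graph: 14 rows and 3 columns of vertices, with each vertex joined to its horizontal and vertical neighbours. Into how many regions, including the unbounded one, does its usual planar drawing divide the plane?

27

The grid has V = 14·3 = 42 vertices and E = 14·2 + 3·13 = 67 edges.
F = 2 − V + E = 2 − 42 + 67 = 27.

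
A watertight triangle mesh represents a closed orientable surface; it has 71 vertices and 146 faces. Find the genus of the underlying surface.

2

Every face is a triangle, so 2E = 3·146 = 438, giving E = 219.
χ = V − E + F = 71 − 219 + 146 = -2.
For a closed orientable surface χ = 2 − 2g, so g = (2 − (-2))/2 = 2.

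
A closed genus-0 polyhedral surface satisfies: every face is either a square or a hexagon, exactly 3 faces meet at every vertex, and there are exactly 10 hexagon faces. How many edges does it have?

42

Let x be the number of squares; then F = 10 + x.
Edge–face incidences: 2E = 6·10 + 4·x = 60 + 4x.
Every vertex has degree 3, so 3V = 2E.
Euler: V − E + F = 2 ⇒ (2E)/3 − E + (10 + x) = 2.
Multiply by 6: 2·(2E) − 3·(2E) + 6·(10 + x) = 12, i.e. 60 + 6x − (60 + 4x) = 12.
Collecting terms: 2x = 12, so x = 6.
Then 2E = 60 + 4·6 = 84, so E = 42, V = 2E/3 = 28, F = 10 + 6 = 16.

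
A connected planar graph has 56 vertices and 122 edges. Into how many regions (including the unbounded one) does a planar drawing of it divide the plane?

Euler's formula for a connected plane graph: V − E + F = 2, so F = 2 − 56 + 122 = 68.

68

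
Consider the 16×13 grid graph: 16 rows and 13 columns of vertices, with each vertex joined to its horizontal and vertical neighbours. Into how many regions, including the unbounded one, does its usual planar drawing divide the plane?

The grid has V = 16·13 = 208 vertices and E = 16·12 + 13·15 = 387 edges.
F = 2 − V + E = 2 − 208 + 387 = 181.

181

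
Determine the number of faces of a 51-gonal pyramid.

A pyramid on an n-gon base has one n-gon and n triangles: V = 51 + 1 = 52, E = 2·51 = 102, F = 51 + 1 = 52.
Check: V − E + F = 52 − 102 + 52 = 2.

52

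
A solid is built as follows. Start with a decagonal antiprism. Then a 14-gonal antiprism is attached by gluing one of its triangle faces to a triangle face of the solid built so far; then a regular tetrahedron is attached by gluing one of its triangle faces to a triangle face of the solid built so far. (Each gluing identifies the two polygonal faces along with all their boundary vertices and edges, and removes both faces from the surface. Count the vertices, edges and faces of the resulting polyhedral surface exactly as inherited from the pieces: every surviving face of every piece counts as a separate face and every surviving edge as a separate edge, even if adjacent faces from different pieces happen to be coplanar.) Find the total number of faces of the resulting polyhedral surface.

52

A decagonal antiprism: V=20, E=40, F=22.
Attach a 14-gonal antiprism (V=28, E=56, F=30) along a 3-gon: merge 3 vertices and 3 edges, delete both glued faces → V=45, E=93, F=50.
Attach a regular tetrahedron (V=4, E=6, F=4) along a 3-gon: merge 3 vertices and 3 edges, delete both glued faces → V=46, E=96, F=52.
Check: V − E + F = 46 − 96 + 52 = 2.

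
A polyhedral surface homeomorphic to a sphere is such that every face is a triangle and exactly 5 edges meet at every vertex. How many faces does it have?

Each face has 3 edges and each edge borders two faces, so 2E = 3F.
Each vertex has degree 5, so 5V = 2E and hence V = 3F/5.
Euler: V − E + F = 2 ⇒ (3F/5) − (3F/2) + F = 2.
Multiply by 10: (6 − 15 + 10)F = 20, i.e. 1F = 20.
So F = 20, E = 3·20/2 = 30, V = 3·20/5 = 12.

20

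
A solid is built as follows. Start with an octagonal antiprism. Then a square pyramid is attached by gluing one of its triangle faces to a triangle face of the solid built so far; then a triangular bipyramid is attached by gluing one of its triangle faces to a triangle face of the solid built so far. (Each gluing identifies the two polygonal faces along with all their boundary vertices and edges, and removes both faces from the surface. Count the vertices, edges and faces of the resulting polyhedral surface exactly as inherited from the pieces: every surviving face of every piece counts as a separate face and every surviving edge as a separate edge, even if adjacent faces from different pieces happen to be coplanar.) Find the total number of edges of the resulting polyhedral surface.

An octagonal antiprism: V=16, E=32, F=18.
Attach a square pyramid (V=5, E=8, F=5) along a 3-gon: merge 3 vertices and 3 edges, delete both glued faces → V=18, E=37, F=21.
Attach a triangular bipyramid (V=5, E=9, F=6) along a 3-gon: merge 3 vertices and 3 edges, delete both glued faces → V=20, E=43, F=25.
Check: V − E + F = 20 − 43 + 25 = 2.

43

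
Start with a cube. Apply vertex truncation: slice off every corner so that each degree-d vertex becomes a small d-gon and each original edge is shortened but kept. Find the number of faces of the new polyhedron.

The base solid has V = 8, E = 12, F = 6.
Truncation replaces each original edge-end by a new vertex, so V′ = 2E = 24.
Each original edge survives, and each old vertex of degree d contributes d new edges; summing degrees gives Σd = 2E, so E′ = E + 2E = 3E = 36.
Each original face survives and each original vertex becomes one new face: F′ = F + V = 14.

14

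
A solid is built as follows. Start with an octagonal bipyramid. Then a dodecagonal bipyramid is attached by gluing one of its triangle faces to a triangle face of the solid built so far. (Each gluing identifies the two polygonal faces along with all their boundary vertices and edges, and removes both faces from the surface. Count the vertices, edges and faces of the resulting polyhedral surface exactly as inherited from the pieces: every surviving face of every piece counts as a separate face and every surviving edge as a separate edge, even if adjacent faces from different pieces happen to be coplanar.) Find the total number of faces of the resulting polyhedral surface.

38

An octagonal bipyramid: V=10, E=24, F=16.
Attach a dodecagonal bipyramid (V=14, E=36, F=24) along a 3-gon: merge 3 vertices and 3 edges, delete both glued faces → V=21, E=57, F=38.
Check: V − E + F = 21 − 57 + 38 = 2.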